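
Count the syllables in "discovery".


Word: "discovery"
Syllable breakdown: dis | cov | er | y
Counting: 4 parts
= 4 syllables


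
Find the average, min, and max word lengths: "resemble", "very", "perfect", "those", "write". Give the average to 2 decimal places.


Lengths: "resemble"=8, "very"=4, "perfect"=7, "those"=5, "write"=5
Sum = 29, Count = 5
Average = 29/5 = 5.80
= avg=5.80, min=4, max=8


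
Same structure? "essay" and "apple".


Pattern of "essay": [0, 1, 1, 2, 3]
Pattern of "apple": [0, 1, 1, 2, 3]
Patterns match
Same pattern = Yes


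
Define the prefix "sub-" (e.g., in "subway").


Prefix: sub-
As in: subway -> sub- + way
Meaning = under / below


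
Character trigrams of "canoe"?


Word: "canoe" (length 5)
Number of trigrams = 5 - 3 + 1 = 3
  Position 0: "can"
  Position 1: "ano"
  Position 2: "noe"
Trigrams = "can", "ano", "noe"


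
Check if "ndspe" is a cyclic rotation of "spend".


Word: "spend", Candidate: "ndspe"
Method: check if candidate is substring of word+word
"spendspend" contains "ndspe"? Yes
Is rotation = Yes


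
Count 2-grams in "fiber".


Word: "fiber" (length 5)
Number of 2-grams = length - 2 + 1 = 5 - 2 + 1
= 4


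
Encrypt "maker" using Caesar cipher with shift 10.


Word: "maker"
Shift: 10
Each letter → (letter + shift) mod 26:
  'm' (12) + 10 = 22 → 'w'
  'a' (0) + 10 = 10 → 'k'
  'k' (10) + 10 = 20 → 'u'
  'e' (4) + 10 = 14 → 'o'
  'r' (17) + 10 = 1 → 'b'
Result = "wkuob"


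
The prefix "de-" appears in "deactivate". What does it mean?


Prefix: de-
As in: deactivate -> de- + activate
Meaning = remove / reverse


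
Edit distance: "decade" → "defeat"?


Word 1: "decade" (length 6)
Word 2: "defeat" (length 6)
One optimal edit sequence (insert/delete/substitute each cost 1):
  1. keep 'd'
  2. keep 'e'
  3. substitute 'c' -> 'f'  (+1)
  4. substitute 'a' -> 'e'  (+1)
  5. substitute 'd' -> 'a'  (+1)
  6. substitute 'e' -> 't'  (+1)
Total edit operations: 4
Edit distance = 4


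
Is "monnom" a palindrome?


Word: "monnom"
Reversed: "monnom"
Forward == Backward? monnom == monnom
Palindrome = Yes


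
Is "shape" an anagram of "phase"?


Word 1: "phase" → sorted: aehps
Word 2: "shape" → sorted: aehps
Same letters? aehps == aehps
Anagram = Yes


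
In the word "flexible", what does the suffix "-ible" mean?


Suffix: -ible
Example: flexible (flex + -ible)
Meaning = capable of


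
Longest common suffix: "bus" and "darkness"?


Word 1: "bus"
Word 2: "darkness"
Comparing from end:
  Pos -1: 's' == 's'
  Pos -2: 'u' != 's' (stop)
LCS = "s" (length 1)


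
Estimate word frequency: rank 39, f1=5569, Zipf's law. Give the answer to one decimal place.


Zipf's law: f(r) = f(1) / r
f(1) = 5569
f(39) = 5569 / 39
= 142.8 occurrences


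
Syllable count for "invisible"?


Word: "invisible"
Syllable breakdown: in · vis · i · ble
Counting: 4 parts
= 4 syllables


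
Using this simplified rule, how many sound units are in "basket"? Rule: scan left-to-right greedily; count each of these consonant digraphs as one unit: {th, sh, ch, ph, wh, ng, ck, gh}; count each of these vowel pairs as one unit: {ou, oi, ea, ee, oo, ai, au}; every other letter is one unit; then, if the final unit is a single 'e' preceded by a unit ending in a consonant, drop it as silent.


Word: "basket" (6 letters)
Left-to-right scan:
  (1) 'b' (letter)
  (2) 'a' (letter)
  (3) 's' (letter)
  (4) 'k' (letter)
  (5) 'e' (letter)
  (6) 't' (letter)
Units from scan: 6
Sound units = 6 units


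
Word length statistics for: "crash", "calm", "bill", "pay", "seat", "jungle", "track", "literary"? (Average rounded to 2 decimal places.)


Lengths: "crash"=5, "calm"=4, "bill"=4, "pay"=3, "seat"=4, "jungle"=6, "track"=5, "literary"=8
Sum = 39, Count = 8
Average = 39/8 = 4.88
= avg=4.88, min=3, max=8


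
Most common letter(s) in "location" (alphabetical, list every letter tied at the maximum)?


Word: "location"
Letter counts:
  'a': 1
  'c': 1
  'i': 1
  'l': 1
  'n': 1
  'o': 2
  't': 1
Maximum count = 2
Most frequent = 'o' (2 times each)


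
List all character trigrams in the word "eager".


Word: "eager" (length 5)
Number of trigrams = 5 - 3 + 1 = 3
  Position 0: "eag"
  Position 1: "age"
  Position 2: "ger"
Trigrams = "eag", "age", "ger"


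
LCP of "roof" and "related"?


Word 1: "roof"
Word 2: "related"
Comparing from start:
  Pos 0: 'r' == 'r'
  Pos 1: 'o' != 'e' (stop)
LCP = "r" (length 1)


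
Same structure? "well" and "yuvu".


Pattern of "well": [0, 1, 2, 2]
Pattern of "yuvu": [0, 1, 2, 1]
Patterns do not match
Same pattern = No


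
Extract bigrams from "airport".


Word: "airport" (length 7)
Number of bigrams = 7 - 2 + 1 = 6
  Position 0: "ai"
  Position 1: "ir"
  Position 2: "rp"
  Position 3: "po"
  Position 4: "or"
  Position 5: "rt"
Bigrams = "ai", "ir", "rp", "po", "or", "rt"


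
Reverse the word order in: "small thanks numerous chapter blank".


Original: "small thanks numerous chapter blank"
Words (1..n): small | thanks | numerous | chapter | blank
Reversed (n..1): blank | chapter | numerous | thanks | small
Result = "blank chapter numerous thanks small"


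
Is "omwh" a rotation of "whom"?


Word: "whom", Candidate: "omwh"
Method: check if candidate is substring of word+word
"whomwhom" contains "omwh"? Yes
Is rotation = Yes


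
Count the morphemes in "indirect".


Word: "indirect"
Morphemes: in- + direct
Each morpheme carries meaning
= 2 morphemes


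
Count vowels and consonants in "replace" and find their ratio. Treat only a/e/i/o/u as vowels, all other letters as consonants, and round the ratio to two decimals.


Word: "replace"
Vowels (a,e,i,o,u): 3
Consonants: 4
Ratio = 3/4
= 0.75


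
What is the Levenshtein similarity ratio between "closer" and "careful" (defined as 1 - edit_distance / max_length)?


Word 1: "closer" (length 6)
Word 2: "careful" (length 7)
One optimal edit sequence:
  1. keep 'c'
  2. insert 'a'  (+1)
  3. substitute 'l' -> 'r'  (+1)
  4. substitute 'o' -> 'e'  (+1)
  5. substitute 's' -> 'f'  (+1)
  6. substitute 'e' -> 'u'  (+1)
  7. substitute 'r' -> 'l'  (+1)
Edit distance = 6
Max length = max(6, 7) = 7
Similarity = 1 - 6/7
= 0.1429


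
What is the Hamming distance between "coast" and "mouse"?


Comparing character by character (same length = 5):
  Pos 0: 'c' vs 'm' !=
  Pos 1: 'o' vs 'o' =
  Pos 2: 'a' vs 'u' !=
  Pos 3: 's' vs 's' =
  Pos 4: 't' vs 'e' !=
Hamming distance = 3


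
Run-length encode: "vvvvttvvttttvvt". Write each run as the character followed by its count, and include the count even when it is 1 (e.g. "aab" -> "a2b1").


String: "vvvvttvvttttvvt"
Scanning for consecutive runs:
  'v' x 4
  't' x 2
  'v' x 2
  't' x 4
  'v' x 2
  't' x 1
RLE = "v4t2v2t4v2t1"


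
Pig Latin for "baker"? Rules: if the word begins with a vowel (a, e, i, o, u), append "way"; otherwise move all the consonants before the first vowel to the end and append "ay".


Word: "baker"
Starts with consonant(s) → move to end, add 'ay'
Consonant cluster: "b"
Pig Latin = "akerbay"


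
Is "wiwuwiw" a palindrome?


Word: "wiwuwiw"
Reversed: "wiwuwiw"
Forward == Backward? wiwuwiw == wiwuwiw
Palindrome = Yes


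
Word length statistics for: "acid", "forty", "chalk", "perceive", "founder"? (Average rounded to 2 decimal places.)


Lengths: "acid"=4, "forty"=5, "chalk"=5, "perceive"=8, "founder"=7
Sum = 29, Count = 5
Average = 29/5 = 5.80
= avg=5.80, min=4, max=8


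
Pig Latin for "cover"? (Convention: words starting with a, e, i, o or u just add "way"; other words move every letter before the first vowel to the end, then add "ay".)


Word: "cover"
Starts with consonant(s) → move to end, add 'ay'
Consonant cluster: "c"
Pig Latin = "overcay"


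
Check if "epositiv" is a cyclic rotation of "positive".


Word: "positive", Candidate: "epositiv"
Method: check if candidate is substring of word+word
"positivepositive" contains "epositiv"? Yes
Is rotation = Yes


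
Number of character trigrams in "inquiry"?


Word: "inquiry" (length 7)
Number of 3-grams = length - 3 + 1 = 7 - 3 + 1
= 5


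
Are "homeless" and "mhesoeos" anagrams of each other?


Word 1: "homeless" → sorted: eehlmoss
Word 2: "mhesoeos" → sorted: eehmooss
Same letters? eehlmoss != eehmooss
Anagram = No


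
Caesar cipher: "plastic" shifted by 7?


Word: "plastic"
Shift: 7
Each letter → (letter + shift) mod 26:
  'p' (15) + 7 = 22 → 'w'
  'l' (11) + 7 = 18 → 's'
  'a' (0) + 7 = 7 → 'h'
  's' (18) + 7 = 25 → 'z'
  't' (19) + 7 = 0 → 'a'
  'i' (8) + 7 = 15 → 'p'
  'c' (2) + 7 = 9 → 'j'
Result = "wshzapj"


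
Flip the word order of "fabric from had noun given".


Original: "fabric from had noun given"
Words (1..n): fabric | from | had | noun | given
Reversed (n..1): given | noun | had | from | fabric
Result = "given noun had from fabric"


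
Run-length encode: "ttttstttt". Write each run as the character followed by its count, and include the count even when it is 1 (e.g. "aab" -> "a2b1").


String: "ttttstttt"
Scanning for consecutive runs:
  't' x 4
  's' x 1
  't' x 4
RLE = "t4s1t4"


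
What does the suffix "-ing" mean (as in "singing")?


Suffix: -ing
Example: singing = sing + -ing
Meaning = present participle


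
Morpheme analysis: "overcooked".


Word: "overcooked"
Morphemes: over- + cook + -ed
Each morpheme carries meaning
= 3 morphemes


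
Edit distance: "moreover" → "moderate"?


Word 1: "moreover" (length 8)
Word 2: "moderate" (length 8)
One optimal edit sequence (insert/delete/substitute each cost 1):
  1. keep 'm'
  2. keep 'o'
  3. substitute 'r' -> 'd'  (+1)
  4. keep 'e'
  5. substitute 'o' -> 'r'  (+1)
  6. substitute 'v' -> 'a'  (+1)
  7. substitute 'e' -> 't'  (+1)
  8. substitute 'r' -> 'e'  (+1)
Total edit operations: 5
Edit distance = 5


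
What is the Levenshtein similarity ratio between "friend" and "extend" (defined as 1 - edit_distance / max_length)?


Word 1: "friend" (length 6)
Word 2: "extend" (length 6)
One optimal edit sequence:
  1. substitute 'f' -> 'e'  (+1)
  2. substitute 'r' -> 'x'  (+1)
  3. substitute 'i' -> 't'  (+1)
  4. keep 'e'
  5. keep 'n'
  6. keep 'd'
Edit distance = 3
Max length = max(6, 6) = 6
Similarity = 1 - 3/6
= 0.5000


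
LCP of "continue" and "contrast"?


Word 1: "continue"
Word 2: "contrast"
Comparing from start:
  Pos 0: 'c' == 'c'
  Pos 1: 'o' == 'o'
  Pos 2: 'n' == 'n'
  Pos 3: 't' == 't'
  Pos 4: 'i' != 'r' (stop)
LCP = "cont" (length 4)


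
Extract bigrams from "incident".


Word: "incident" (length 8)
Number of bigrams = 8 - 2 + 1 = 7
  Position 0: "in"
  Position 1: "nc"
  Position 2: "ci"
  Position 3: "id"
  Position 4: "de"
  Position 5: "en"
  Position 6: "nt"
Bigrams = "in", "nc", "ci", "id", "de", "en", "nt"


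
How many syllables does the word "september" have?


Word: "september"
Syllable breakdown: sep / tem / ber
Counting: 3 parts
= 3 syllables


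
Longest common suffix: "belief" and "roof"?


Word 1: "belief"
Word 2: "roof"
Comparing from end:
  Pos -1: 'f' == 'f'
  Pos -2: 'e' != 'o' (stop)
LCS = "f" (length 1)


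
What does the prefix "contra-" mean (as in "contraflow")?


Prefix: contra-
Example: contraflow (contra- + flow)
Meaning = against


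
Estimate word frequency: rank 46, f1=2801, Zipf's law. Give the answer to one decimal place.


Zipf's law: f(r) = f(1) / r
f(1) = 2801
f(46) = 2801 / 46
= 60.9 occurrences


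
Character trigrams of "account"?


Word: "account" (length 7)
Number of trigrams = 7 - 3 + 1 = 5
  Position 0: "acc"
  Position 1: "cco"
  Position 2: "cou"
  Position 3: "oun"
  Position 4: "unt"
Trigrams = "acc", "cco", "cou", "oun", "unt"


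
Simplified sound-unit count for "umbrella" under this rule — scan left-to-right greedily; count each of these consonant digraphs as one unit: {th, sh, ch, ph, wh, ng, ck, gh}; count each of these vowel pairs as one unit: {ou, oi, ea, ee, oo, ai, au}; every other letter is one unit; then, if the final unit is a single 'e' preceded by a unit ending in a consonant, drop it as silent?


Word: "umbrella" (8 letters)
Left-to-right scan:
  [1] 'u' (letter)
  [2] 'm' (letter)
  [3] 'b' (letter)
  [4] 'r' (letter)
  [5] 'e' (letter)
  [6] 'l' (letter)
  [7] 'l' (letter)
  [8] 'a' (letter)
Units from scan: 8
Sound units = 8 units


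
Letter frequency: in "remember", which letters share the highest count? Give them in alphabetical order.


Word: "remember"
Letter counts:
  'b': 1
  'e': 3
  'm': 2
  'r': 2
Maximum count = 3
Most frequent = 'e' (3 times each)


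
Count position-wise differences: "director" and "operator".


Comparing character by character (same length = 8):
  Pos 0: 'd' vs 'o' !=
  Pos 1: 'i' vs 'p' !=
  Pos 2: 'r' vs 'e' !=
  Pos 3: 'e' vs 'r' !=
  Pos 4: 'c' vs 'a' !=
  Pos 5: 't' vs 't' =
  Pos 6: 'o' vs 'o' =
  Pos 7: 'r' vs 'r' =
Hamming distance = 5


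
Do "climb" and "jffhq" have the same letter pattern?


Pattern of "climb": [0, 1, 2, 3, 4]
Pattern of "jffhq": [0, 1, 1, 2, 3]
Patterns do not match
Same pattern = No


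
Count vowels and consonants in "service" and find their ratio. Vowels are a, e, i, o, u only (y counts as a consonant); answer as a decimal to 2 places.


Word: "service"
Vowels (a,e,i,o,u): 3
Consonants: 4
Ratio = 3/4
= 0.75


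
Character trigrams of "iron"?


Word: "iron" (length 4)
Number of trigrams = 4 - 3 + 1 = 2
  Position 0: "iro"
  Position 1: "ron"
Trigrams = "iro", "ron"


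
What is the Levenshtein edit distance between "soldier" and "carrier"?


Word 1: "soldier" (length 7)
Word 2: "carrier" (length 7)
One optimal edit sequence (insert/delete/substitute each cost 1):
  1. substitute 's' -> 'c'  (+1)
  2. substitute 'o' -> 'a'  (+1)
  3. substitute 'l' -> 'r'  (+1)
  4. substitute 'd' -> 'r'  (+1)
  5. keep 'i'
  6. keep 'e'
  7. keep 'r'
Total edit operations: 4
Edit distance = 4


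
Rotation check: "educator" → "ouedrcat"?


Word: "educator", Candidate: "ouedrcat"
Method: check if candidate is substring of word+word
"educatoreducator" contains "ouedrcat"? No
Is rotation = No


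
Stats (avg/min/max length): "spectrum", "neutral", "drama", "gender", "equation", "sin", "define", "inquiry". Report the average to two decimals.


Lengths: "spectrum"=8, "neutral"=7, "drama"=5, "gender"=6, "equation"=8, "sin"=3, "define"=6, "inquiry"=7
Sum = 50, Count = 8
Average = 50/8 = 6.25
= avg=6.25, min=3, max=8


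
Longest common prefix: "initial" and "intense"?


Word 1: "initial"
Word 2: "intense"
Comparing from start:
  Pos 0: 'i' == 'i'
  Pos 1: 'n' == 'n'
  Pos 2: 'i' != 't' (stop)
LCP = "in" (length 2)


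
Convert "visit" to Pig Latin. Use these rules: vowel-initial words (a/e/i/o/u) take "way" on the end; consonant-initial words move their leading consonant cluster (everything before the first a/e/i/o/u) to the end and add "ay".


Word: "visit"
Starts with consonant(s) → move to end, add 'ay'
Consonant cluster: "v"
Pig Latin = "isitvay"


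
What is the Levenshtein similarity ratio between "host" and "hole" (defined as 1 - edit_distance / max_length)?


Word 1: "host" (length 4)
Word 2: "hole" (length 4)
One optimal edit sequence:
  1. keep 'h'
  2. keep 'o'
  3. substitute 's' -> 'l'  (+1)
  4. substitute 't' -> 'e'  (+1)
Edit distance = 2
Max length = max(4, 4) = 4
Similarity = 1 - 2/4
= 0.5000


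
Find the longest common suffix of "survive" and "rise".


Word 1: "survive"
Word 2: "rise"
Comparing from end:
  Pos -1: 'e' == 'e'
  Pos -2: 'v' != 's' (stop)
LCS = "e" (length 1)


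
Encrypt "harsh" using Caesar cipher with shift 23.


Word: "harsh"
Shift: 23
Each letter → (letter + shift) mod 26:
  'h' (7) + 23 = 4 → 'e'
  'a' (0) + 23 = 23 → 'x'
  'r' (17) + 23 = 14 → 'o'
  's' (18) + 23 = 15 → 'p'
  'h' (7) + 23 = 4 → 'e'
Result = "exope"


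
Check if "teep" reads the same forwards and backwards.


Word: "teep"
Reversed: "peet"
Forward == Backward? teep != peet
Palindrome = No


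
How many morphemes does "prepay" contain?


Word: "prepay"
Morphemes: pre- | pay
Each morpheme carries meaning
= 2 morphemes


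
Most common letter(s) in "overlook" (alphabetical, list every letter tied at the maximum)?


Word: "overlook"
Letter counts:
  'e': 1
  'k': 1
  'l': 1
  'o': 3
  'r': 1
  'v': 1
Maximum count = 3
Most frequent = 'o' (3 times each)


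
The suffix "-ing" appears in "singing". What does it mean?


Suffix: -ing
Example: singing (sing + -ing)
Meaning = present participle


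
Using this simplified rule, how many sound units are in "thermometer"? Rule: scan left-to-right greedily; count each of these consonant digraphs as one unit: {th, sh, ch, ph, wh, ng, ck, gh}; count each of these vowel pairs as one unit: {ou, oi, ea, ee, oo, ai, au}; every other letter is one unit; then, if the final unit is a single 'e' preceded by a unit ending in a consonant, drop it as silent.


Word: "thermometer" (11 letters)
Left-to-right scan:
  [1] 'th' (digraph)
  [2] 'e' (letter)
  [3] 'r' (letter)
  [4] 'm' (letter)
  [5] 'o' (letter)
  [6] 'm' (letter)
  [7] 'e' (letter)
  [8] 't' (letter)
  [9] 'e' (letter)
  [10] 'r' (letter)
Units from scan: 10
Sound units = 10 units


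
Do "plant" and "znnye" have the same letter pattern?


Pattern of "plant": [0, 1, 2, 3, 4]
Pattern of "znnye": [0, 1, 1, 2, 3]
Patterns do not match
Same pattern = No


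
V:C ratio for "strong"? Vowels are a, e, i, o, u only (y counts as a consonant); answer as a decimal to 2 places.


Word: "strong"
Vowels (a,e,i,o,u): 1
Consonants: 5
Ratio = 1/5
= 0.20


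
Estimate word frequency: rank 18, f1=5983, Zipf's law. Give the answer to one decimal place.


Zipf's law: f(r) = f(1) / r
f(1) = 5983
f(18) = 5983 / 18
= 332.4 occurrences


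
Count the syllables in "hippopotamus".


Word: "hippopotamus"
Syllable breakdown: hip · po · pot · a · mus
Counting: 5 parts
= 5 syllables


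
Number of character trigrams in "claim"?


Word: "claim" (length 5)
Number of 3-grams = length - 3 + 1 = 5 - 3 + 1
= 3


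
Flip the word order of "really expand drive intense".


Original: "really expand drive intense"
Words (1..n): really | expand | drive | intense
Reversed (n..1): intense | drive | expand | really
Result = "intense drive expand really"


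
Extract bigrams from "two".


Word: "two" (length 3)
Number of bigrams = 3 - 2 + 1 = 2
  Position 0: "tw"
  Position 1: "wo"
Bigrams = "tw", "wo"


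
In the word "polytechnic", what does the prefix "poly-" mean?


Prefix: poly-
As in: polytechnic -> poly- + technic
Meaning = many


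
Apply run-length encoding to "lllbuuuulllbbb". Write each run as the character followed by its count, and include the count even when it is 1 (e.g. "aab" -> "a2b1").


String: "lllbuuuulllbbb"
Scanning for consecutive runs:
  'l' x 3
  'b' x 1
  'u' x 4
  'l' x 3
  'b' x 3
RLE = "l3b1u4l3b3"


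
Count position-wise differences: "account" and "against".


Comparing character by character (same length = 7):
  Pos 0: 'a' vs 'a' =
  Pos 1: 'c' vs 'g' !=
  Pos 2: 'c' vs 'a' !=
  Pos 3: 'o' vs 'i' !=
  Pos 4: 'u' vs 'n' !=
  Pos 5: 'n' vs 's' !=
  Pos 6: 't' vs 't' =
Hamming distance = 5


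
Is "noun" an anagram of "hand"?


Word 1: "hand" → sorted: adhn
Word 2: "noun" → sorted: nnou
Same letters? adhn != nnou
Anagram = No


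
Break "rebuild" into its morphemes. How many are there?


Word: "rebuild"
Morphemes: re- | build
Each morpheme carries meaning
= 2 morphemes


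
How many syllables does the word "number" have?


Word: "number"
Syllable breakdown: num · ber
Counting: 2 parts
= 2 syllables


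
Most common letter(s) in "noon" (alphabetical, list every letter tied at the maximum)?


Word: "noon"
Letter counts:
  'n': 2
  'o': 2
Maximum count = 2
Most frequent = 'n', 'o' (2 times each)


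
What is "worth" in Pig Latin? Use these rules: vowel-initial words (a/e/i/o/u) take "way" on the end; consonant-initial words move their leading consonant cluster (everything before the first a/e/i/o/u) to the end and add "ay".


Word: "worth"
Starts with consonant(s) → move to end, add 'ay'
Consonant cluster: "w"
Pig Latin = "orthway"


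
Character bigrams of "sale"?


Word: "sale" (length 4)
Number of bigrams = 4 - 2 + 1 = 3
  Position 0: "sa"
  Position 1: "al"
  Position 2: "le"
Bigrams = "sa", "al", "le"


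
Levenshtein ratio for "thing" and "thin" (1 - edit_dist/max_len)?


Word 1: "thing" (length 5)
Word 2: "thin" (length 4)
One optimal edit sequence:
  1. keep 't'
  2. keep 'h'
  3. keep 'i'
  4. keep 'n'
  5. delete 'g'  (+1)
Edit distance = 1
Max length = max(5, 4) = 5
Similarity = 1 - 1/5
= 0.8000


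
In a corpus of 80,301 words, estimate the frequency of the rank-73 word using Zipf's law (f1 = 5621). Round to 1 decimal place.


Zipf's law: f(r) = f(1) / r
f(1) = 5621
f(73) = 5621 / 73
= 77.0 occurrences


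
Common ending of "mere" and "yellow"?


Word 1: "mere"
Word 2: "yellow"
Comparing from end:
  Pos -1: 'e' != 'w' (stop)
LCS = "" (length 0)


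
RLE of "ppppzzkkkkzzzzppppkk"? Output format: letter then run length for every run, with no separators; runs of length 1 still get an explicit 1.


String: "ppppzzkkkkzzzzppppkk"
Scanning for consecutive runs:
  'p' x 4
  'z' x 2
  'k' x 4
  'z' x 4
  'p' x 4
  'k' x 2
RLE = "p4z2k4z4p4k2"


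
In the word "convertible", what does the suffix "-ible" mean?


Suffix: -ible
Example: convertible (convert + -ible)
Meaning = capable of


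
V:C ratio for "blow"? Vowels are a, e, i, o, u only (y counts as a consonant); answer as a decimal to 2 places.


Word: "blow"
Vowels (a,e,i,o,u): 1
Consonants: 3
Ratio = 1/3
= 0.33


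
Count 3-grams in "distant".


Word: "distant" (length 7)
Number of 3-grams = length - 3 + 1 = 7 - 3 + 1
= 5


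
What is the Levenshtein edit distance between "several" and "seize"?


Word 1: "several" (length 7)
Word 2: "seize" (length 5)
One optimal edit sequence (insert/delete/substitute each cost 1):
  1. keep 's'
  2. delete 'e'  (+1)
  3. delete 'v'  (+1)
  4. keep 'e'
  5. substitute 'r' -> 'i'  (+1)
  6. substitute 'a' -> 'z'  (+1)
  7. substitute 'l' -> 'e'  (+1)
Total edit operations: 5
Edit distance = 5


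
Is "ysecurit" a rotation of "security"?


Word: "security", Candidate: "ysecurit"
Method: check if candidate is substring of word+word
"securitysecurity" contains "ysecurit"? Yes
Is rotation = Yes


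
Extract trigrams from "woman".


Word: "woman" (length 5)
Number of trigrams = 5 - 3 + 1 = 3
  Position 0: "wom"
  Position 1: "oma"
  Position 2: "man"
Trigrams = "wom", "oma", "man"


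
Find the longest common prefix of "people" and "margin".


Word 1: "people"
Word 2: "margin"
Comparing from start:
  Pos 0: 'p' != 'm' (stop)
LCP = "" (length 0)


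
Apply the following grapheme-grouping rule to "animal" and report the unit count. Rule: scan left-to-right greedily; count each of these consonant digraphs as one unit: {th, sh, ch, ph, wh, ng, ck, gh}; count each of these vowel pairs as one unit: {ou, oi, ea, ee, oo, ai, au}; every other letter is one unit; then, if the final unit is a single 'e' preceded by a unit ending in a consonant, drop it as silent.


Word: "animal" (6 letters)
Left-to-right scan:
  1. 'a' (letter)
  2. 'n' (letter)
  3. 'i' (letter)
  4. 'm' (letter)
  5. 'a' (letter)
  6. 'l' (letter)
Units from scan: 6
Sound units = 6 units


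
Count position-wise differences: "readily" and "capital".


Comparing character by character (same length = 7):
  Pos 0: 'r' vs 'c' !=
  Pos 1: 'e' vs 'a' !=
  Pos 2: 'a' vs 'p' !=
  Pos 3: 'd' vs 'i' !=
  Pos 4: 'i' vs 't' !=
  Pos 5: 'l' vs 'a' !=
  Pos 6: 'y' vs 'l' !=
Hamming distance = 7


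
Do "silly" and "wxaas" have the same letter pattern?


Pattern of "silly": [0, 1, 2, 2, 3]
Pattern of "wxaas": [0, 1, 2, 2, 3]
Patterns match
Same pattern = Yes


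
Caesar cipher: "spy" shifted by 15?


Word: "spy"
Shift: 15
Each letter → (letter + shift) mod 26:
  's' (18) + 15 = 7 → 'h'
  'p' (15) + 15 = 4 → 'e'
  'y' (24) + 15 = 13 → 'n'
Result = "hen"


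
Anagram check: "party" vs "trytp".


Word 1: "party" → sorted: aprty
Word 2: "trytp" → sorted: prtty
Same letters? aprty != prtty
Anagram = No


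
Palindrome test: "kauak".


Word: "kauak"
Reversed: "kauak"
Forward == Backward? kauak == kauak
Palindrome = Yes


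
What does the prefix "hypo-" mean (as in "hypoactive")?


Prefix: hypo-
As in: hypoactive -> hypo- + active
Meaning = under / below normal


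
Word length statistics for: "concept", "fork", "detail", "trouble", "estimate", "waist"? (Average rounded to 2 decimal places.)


Lengths: "concept"=7, "fork"=4, "detail"=6, "trouble"=7, "estimate"=8, "waist"=5
Sum = 37, Count = 6
Average = 37/6 = 6.17
= avg=6.17, min=4, max=8


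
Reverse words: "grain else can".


Original: "grain else can"
Words (1..n): grain | else | can
Reversed (n..1): can | else | grain
Result = "can else grain"


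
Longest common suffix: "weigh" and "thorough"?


Word 1: "weigh"
Word 2: "thorough"
Comparing from end:
  Pos -1: 'h' == 'h'
  Pos -2: 'g' == 'g'
  Pos -3: 'i' != 'u' (stop)
LCS = "gh" (length 2)


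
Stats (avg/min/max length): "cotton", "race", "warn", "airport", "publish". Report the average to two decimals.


Lengths: "cotton"=6, "race"=4, "warn"=4, "airport"=7, "publish"=7
Sum = 28, Count = 5
Average = 28/5 = 5.60
= avg=5.60, min=4, max=7


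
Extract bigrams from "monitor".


Word: "monitor" (length 7)
Number of bigrams = 7 - 2 + 1 = 6
  Position 0: "mo"
  Position 1: "on"
  Position 2: "ni"
  Position 3: "it"
  Position 4: "to"
  Position 5: "or"
Bigrams = "mo", "on", "ni", "it", "to", "or"


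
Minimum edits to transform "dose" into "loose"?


Word 1: "dose" (length 4)
Word 2: "loose" (length 5)
One optimal edit sequence (insert/delete/substitute each cost 1):
  1. insert 'l'  (+1)
  2. substitute 'd' -> 'o'  (+1)
  3. keep 'o'
  4. keep 's'
  5. keep 'e'
Total edit operations: 2
Edit distance = 2


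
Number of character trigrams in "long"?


Word: "long" (length 4)
Number of 3-grams = length - 3 + 1 = 4 - 3 + 1
= 2


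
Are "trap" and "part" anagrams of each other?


Word 1: "trap" → sorted: aprt
Word 2: "part" → sorted: aprt
Same letters? aprt == aprt
Anagram = Yes


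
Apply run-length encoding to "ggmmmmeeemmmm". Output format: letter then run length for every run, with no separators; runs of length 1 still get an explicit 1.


String: "ggmmmmeeemmmm"
Scanning for consecutive runs:
  'g' x 2
  'm' x 4
  'e' x 3
  'm' x 4
RLE = "g2m4e3m4"


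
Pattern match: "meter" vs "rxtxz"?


Pattern of "meter": [0, 1, 2, 1, 3]
Pattern of "rxtxz": [0, 1, 2, 1, 3]
Patterns match
Same pattern = Yes


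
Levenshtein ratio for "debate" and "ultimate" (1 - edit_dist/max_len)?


Word 1: "debate" (length 6)
Word 2: "ultimate" (length 8)
One optimal edit sequence:
  1. insert 'u'  (+1)
  2. insert 'l'  (+1)
  3. substitute 'd' -> 't'  (+1)
  4. substitute 'e' -> 'i'  (+1)
  5. substitute 'b' -> 'm'  (+1)
  6. keep 'a'
  7. keep 't'
  8. keep 'e'
Edit distance = 5
Max length = max(6, 8) = 8
Similarity = 1 - 5/8
= 0.3750


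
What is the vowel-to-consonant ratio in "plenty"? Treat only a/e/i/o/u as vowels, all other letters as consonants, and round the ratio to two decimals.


Word: "plenty"
Vowels (a,e,i,o,u): 1
Consonants: 5
Ratio = 1/5
= 0.20


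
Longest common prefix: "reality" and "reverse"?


Word 1: "reality"
Word 2: "reverse"
Comparing from start:
  Pos 0: 'r' == 'r'
  Pos 1: 'e' == 'e'
  Pos 2: 'a' != 'v' (stop)
LCP = "re" (length 2)


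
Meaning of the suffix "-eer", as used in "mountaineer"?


Suffix: -eer
As in: mountaineer -> mountain + -eer
Meaning = one who is concerned with


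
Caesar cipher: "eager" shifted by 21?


Word: "eager"
Shift: 21
Each letter → (letter + shift) mod 26:
  'e' (4) + 21 = 25 → 'z'
  'a' (0) + 21 = 21 → 'v'
  'g' (6) + 21 = 1 → 'b'
  'e' (4) + 21 = 25 → 'z'
  'r' (17) + 21 = 12 → 'm'
Result = "zvbzm"


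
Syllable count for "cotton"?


Word: "cotton"
Syllable breakdown: cot | ton
Counting: 2 parts
= 2 syllables


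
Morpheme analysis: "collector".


Word: "collector"
Morphemes: collect | -or
Each morpheme carries meaning
= 2 morphemes


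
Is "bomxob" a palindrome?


Word: "bomxob"
Reversed: "boxmob"
Forward == Backward? bomxob != boxmob
Palindrome = No


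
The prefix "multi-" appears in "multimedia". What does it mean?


Prefix: multi-
As in: multimedia -> multi- + media
Meaning = many


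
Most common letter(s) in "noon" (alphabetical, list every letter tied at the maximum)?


Word: "noon"
Letter counts:
  'n': 2
  'o': 2
Maximum count = 2
Most frequent = 'n', 'o' (2 times each)


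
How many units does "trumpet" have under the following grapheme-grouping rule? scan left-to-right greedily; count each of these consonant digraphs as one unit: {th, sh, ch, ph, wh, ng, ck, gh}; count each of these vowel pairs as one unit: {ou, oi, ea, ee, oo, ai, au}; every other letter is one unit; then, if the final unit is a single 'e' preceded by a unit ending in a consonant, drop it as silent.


Word: "trumpet" (7 letters)
Left-to-right scan:
  (1) 't' (letter)
  (2) 'r' (letter)
  (3) 'u' (letter)
  (4) 'm' (letter)
  (5) 'p' (letter)
  (6) 'e' (letter)
  (7) 't' (letter)
Units from scan: 7
Sound units = 7 units


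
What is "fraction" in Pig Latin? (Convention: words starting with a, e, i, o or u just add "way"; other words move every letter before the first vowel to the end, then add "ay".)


Word: "fraction"
Starts with consonant(s) → move to end, add 'ay'
Consonant cluster: "fr"
Pig Latin = "actionfray"


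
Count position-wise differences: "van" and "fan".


Comparing character by character (same length = 3):
  Pos 0: 'v' vs 'f' !=
  Pos 1: 'a' vs 'a' =
  Pos 2: 'n' vs 'n' =
Hamming distance = 1


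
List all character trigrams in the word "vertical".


Word: "vertical" (length 8)
Number of trigrams = 8 - 3 + 1 = 6
  Position 0: "ver"
  Position 1: "ert"
  Position 2: "rti"
  Position 3: "tic"
  Position 4: "ica"
  Position 5: "cal"
Trigrams = "ver", "ert", "rti", "tic", "ica", "cal"


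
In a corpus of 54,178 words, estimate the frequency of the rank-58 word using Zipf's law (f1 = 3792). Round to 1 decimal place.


Zipf's law: f(r) = f(1) / r
f(1) = 3792
f(58) = 3792 / 58
= 65.4 occurrences


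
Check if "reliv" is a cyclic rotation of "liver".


Word: "liver", Candidate: "reliv"
Method: check if candidate is substring of word+word
"liverliver" contains "reliv"? No
Is rotation = No


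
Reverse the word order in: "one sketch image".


Original: "one sketch image"
Words (1..n): one | sketch | image
Reversed (n..1): image | sketch | one
Result = "image sketch one"


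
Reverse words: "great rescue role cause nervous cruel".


Original: "great rescue role cause nervous cruel"
Words (1..n): great | rescue | role | cause | nervous | cruel
Reversed (n..1): cruel | nervous | cause | role | rescue | great
Result = "cruel nervous cause role rescue great"


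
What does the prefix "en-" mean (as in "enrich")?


Prefix: en-
Example: enrich (en- + rich)
Meaning = cause to / put into


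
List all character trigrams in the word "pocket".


Word: "pocket" (length 6)
Number of trigrams = 6 - 3 + 1 = 4
  Position 0: "poc"
  Position 1: "ock"
  Position 2: "cke"
  Position 3: "ket"
Trigrams = "poc", "ock", "cke", "ket"


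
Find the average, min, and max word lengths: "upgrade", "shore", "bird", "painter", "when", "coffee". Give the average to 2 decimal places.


Lengths: "upgrade"=7, "shore"=5, "bird"=4, "painter"=7, "when"=4, "coffee"=6
Sum = 33, Count = 6
Average = 33/6 = 5.50
= avg=5.50, min=4, max=7


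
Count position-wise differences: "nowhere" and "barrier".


Comparing character by character (same length = 7):
  Pos 0: 'n' vs 'b' !=
  Pos 1: 'o' vs 'a' !=
  Pos 2: 'w' vs 'r' !=
  Pos 3: 'h' vs 'r' !=
  Pos 4: 'e' vs 'i' !=
  Pos 5: 'r' vs 'e' !=
  Pos 6: 'e' vs 'r' !=
Hamming distance = 7


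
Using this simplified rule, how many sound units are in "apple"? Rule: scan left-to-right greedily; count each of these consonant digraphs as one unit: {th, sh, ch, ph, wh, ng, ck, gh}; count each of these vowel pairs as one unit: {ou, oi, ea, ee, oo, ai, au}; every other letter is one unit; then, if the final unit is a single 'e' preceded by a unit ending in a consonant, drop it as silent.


Word: "apple" (5 letters)
Left-to-right scan:
  1. 'a' (letter)
  2. 'p' (letter)
  3. 'p' (letter)
  4. 'l' (letter)
  5. 'e' (letter)
Units from scan: 5
Final unit is 'e' after a consonant -> drop as silent (-1)
Sound units = 4 units


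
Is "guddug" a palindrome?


Word: "guddug"
Reversed: "guddug"
Forward == Backward? guddug == guddug
Palindrome = Yes


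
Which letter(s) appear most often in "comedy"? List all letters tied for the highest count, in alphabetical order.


Word: "comedy"
Letter counts:
  'c': 1
  'd': 1
  'e': 1
  'm': 1
  'o': 1
  'y': 1
Maximum count = 1
Most frequent = 'c', 'd', 'e', 'm', 'o', 'y' (1 time each)


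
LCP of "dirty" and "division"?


Word 1: "dirty"
Word 2: "division"
Comparing from start:
  Pos 0: 'd' == 'd'
  Pos 1: 'i' == 'i'
  Pos 2: 'r' != 'v' (stop)
LCP = "di" (length 2)


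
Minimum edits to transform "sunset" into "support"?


Word 1: "sunset" (length 6)
Word 2: "support" (length 7)
One optimal edit sequence (insert/delete/substitute each cost 1):
  1. keep 's'
  2. keep 'u'
  3. insert 'p'  (+1)
  4. substitute 'n' -> 'p'  (+1)
  5. substitute 's' -> 'o'  (+1)
  6. substitute 'e' -> 'r'  (+1)
  7. keep 't'
Total edit operations: 4
Edit distance = 4


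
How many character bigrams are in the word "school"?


Word: "school" (length 6)
Number of 2-grams = length - 2 + 1 = 6 - 2 + 1
= 5


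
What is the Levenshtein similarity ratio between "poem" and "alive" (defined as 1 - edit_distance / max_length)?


Word 1: "poem" (length 4)
Word 2: "alive" (length 5)
One optimal edit sequence:
  1. insert 'a'  (+1)
  2. substitute 'p' -> 'l'  (+1)
  3. substitute 'o' -> 'i'  (+1)
  4. substitute 'e' -> 'v'  (+1)
  5. substitute 'm' -> 'e'  (+1)
Edit distance = 5
Max length = max(4, 5) = 5
Similarity = 1 - 5/5
= 0.0000


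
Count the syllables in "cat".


Word: "cat"
Syllable breakdown: cat
Counting: 1 part
= 1 syllable


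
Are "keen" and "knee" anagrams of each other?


Word 1: "keen" → sorted: eekn
Word 2: "knee" → sorted: eekn
Same letters? eekn == eekn
Anagram = Yes


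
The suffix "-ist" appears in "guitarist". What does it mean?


Suffix: -ist
Example: guitarist = guitar + -ist
Meaning = one who practices


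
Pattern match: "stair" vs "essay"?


Pattern of "stair": [0, 1, 2, 3, 4]
Pattern of "essay": [0, 1, 1, 2, 3]
Patterns do not match
Same pattern = No


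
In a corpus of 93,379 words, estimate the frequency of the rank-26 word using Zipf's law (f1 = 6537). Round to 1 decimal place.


Zipf's law: f(r) = f(1) / r
f(1) = 6537
f(26) = 6537 / 26
= 251.4 occurrences


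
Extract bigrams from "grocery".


Word: "grocery" (length 7)
Number of bigrams = 7 - 2 + 1 = 6
  Position 0: "gr"
  Position 1: "ro"
  Position 2: "oc"
  Position 3: "ce"
  Position 4: "er"
  Position 5: "ry"
Bigrams = "gr", "ro", "oc", "ce", "er", "ry"


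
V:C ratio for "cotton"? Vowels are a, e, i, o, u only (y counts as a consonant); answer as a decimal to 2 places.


Word: "cotton"
Vowels (a,e,i,o,u): 2
Consonants: 4
Ratio = 2/4
= 0.50


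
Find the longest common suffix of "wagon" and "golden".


Word 1: "wagon"
Word 2: "golden"
Comparing from end:
  Pos -1: 'n' == 'n'
  Pos -2: 'o' != 'e' (stop)
LCS = "n" (length 1)


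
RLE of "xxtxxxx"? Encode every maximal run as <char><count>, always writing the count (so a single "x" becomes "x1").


String: "xxtxxxx"
Scanning for consecutive runs:
  'x' x 2
  't' x 1
  'x' x 4
RLE = "x2t1x4"


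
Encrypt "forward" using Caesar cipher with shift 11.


Word: "forward"
Shift: 11
Each letter → (letter + shift) mod 26:
  'f' (5) + 11 = 16 → 'q'
  'o' (14) + 11 = 25 → 'z'
  'r' (17) + 11 = 2 → 'c'
  'w' (22) + 11 = 7 → 'h'
  'a' (0) + 11 = 11 → 'l'
  'r' (17) + 11 = 2 → 'c'
  'd' (3) + 11 = 14 → 'o'
Result = "qzchlco"


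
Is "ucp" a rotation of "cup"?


Word: "cup", Candidate: "ucp"
Method: check if candidate is substring of word+word
"cupcup" contains "ucp"? No
Is rotation = No


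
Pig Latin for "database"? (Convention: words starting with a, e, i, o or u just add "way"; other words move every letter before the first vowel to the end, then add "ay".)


Word: "database"
Starts with consonant(s) → move to end, add 'ay'
Consonant cluster: "d"
Pig Latin = "atabaseday"


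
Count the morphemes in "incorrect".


Word: "incorrect"
Morphemes: in- | correct
Each morpheme carries meaning
= 2 morphemes


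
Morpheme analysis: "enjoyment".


Word: "enjoyment"
Morphemes: en- | joy | -ment
Each morpheme carries meaning
= 3 morphemes


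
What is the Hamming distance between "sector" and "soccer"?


Comparing character by character (same length = 6):
  Pos 0: 's' vs 's' =
  Pos 1: 'e' vs 'o' !=
  Pos 2: 'c' vs 'c' =
  Pos 3: 't' vs 'c' !=
  Pos 4: 'o' vs 'e' !=
  Pos 5: 'r' vs 'r' =
Hamming distance = 3


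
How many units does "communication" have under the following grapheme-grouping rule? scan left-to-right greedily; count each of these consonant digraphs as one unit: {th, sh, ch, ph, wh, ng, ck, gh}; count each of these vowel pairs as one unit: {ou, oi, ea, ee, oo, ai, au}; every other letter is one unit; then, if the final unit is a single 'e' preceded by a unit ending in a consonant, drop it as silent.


Word: "communication" (13 letters)
Left-to-right scan:
  (1) 'c' (letter)
  (2) 'o' (letter)
  (3) 'm' (letter)
  (4) 'm' (letter)
  (5) 'u' (letter)
  (6) 'n' (letter)
  (7) 'i' (letter)
  (8) 'c' (letter)
  (9) 'a' (letter)
  (10) 't' (letter)
  (11) 'i' (letter)
  (12) 'o' (letter)
  (13) 'n' (letter)
Units from scan: 13
Sound units = 13 units


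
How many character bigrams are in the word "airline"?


Word: "airline" (length 7)
Number of 2-grams = length - 2 + 1 = 7 - 2 + 1
= 6


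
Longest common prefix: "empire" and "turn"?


Word 1: "empire"
Word 2: "turn"
Comparing from start:
  Pos 0: 'e' != 't' (stop)
LCP = "" (length 0)


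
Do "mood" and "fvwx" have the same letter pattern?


Pattern of "mood": [0, 1, 1, 2]
Pattern of "fvwx": [0, 1, 2, 3]
Patterns do not match
Same pattern = No


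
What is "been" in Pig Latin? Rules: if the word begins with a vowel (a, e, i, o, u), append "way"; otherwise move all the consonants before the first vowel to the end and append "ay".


Word: "been"
Starts with consonant(s) → move to end, add 'ay'
Consonant cluster: "b"
Pig Latin = "eenbay"


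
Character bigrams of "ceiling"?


Word: "ceiling" (length 7)
Number of bigrams = 7 - 2 + 1 = 6
  Position 0: "ce"
  Position 1: "ei"
  Position 2: "il"
  Position 3: "li"
  Position 4: "in"
  Position 5: "ng"
Bigrams = "ce", "ei", "il", "li", "in", "ng"


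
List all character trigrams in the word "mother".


Word: "mother" (length 6)
Number of trigrams = 6 - 3 + 1 = 4
  Position 0: "mot"
  Position 1: "oth"
  Position 2: "the"
  Position 3: "her"
Trigrams = "mot", "oth", "the", "her"


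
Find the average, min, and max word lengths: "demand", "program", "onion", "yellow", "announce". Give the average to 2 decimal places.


Lengths: "demand"=6, "program"=7, "onion"=5, "yellow"=6, "announce"=8
Sum = 32, Count = 5
Average = 32/5 = 6.40
= avg=6.40, min=5, max=8
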